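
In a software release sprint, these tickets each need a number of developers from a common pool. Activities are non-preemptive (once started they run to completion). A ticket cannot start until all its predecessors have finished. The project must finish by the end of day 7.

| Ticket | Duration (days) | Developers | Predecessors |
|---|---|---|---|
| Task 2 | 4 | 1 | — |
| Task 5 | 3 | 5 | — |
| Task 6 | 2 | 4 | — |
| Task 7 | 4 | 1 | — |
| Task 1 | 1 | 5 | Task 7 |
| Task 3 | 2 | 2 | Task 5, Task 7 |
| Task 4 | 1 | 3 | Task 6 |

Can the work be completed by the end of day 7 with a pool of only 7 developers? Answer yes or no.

Schedule Task 2@1, Task 5@1, Task 6@4, Task 7@1, Task 1@6, Task 3@5, Task 4@7: d1:7  d2:7  d3:7  d4:6  d5:6  d6:7  d7:3 — peak 7 ≤ 7.

yes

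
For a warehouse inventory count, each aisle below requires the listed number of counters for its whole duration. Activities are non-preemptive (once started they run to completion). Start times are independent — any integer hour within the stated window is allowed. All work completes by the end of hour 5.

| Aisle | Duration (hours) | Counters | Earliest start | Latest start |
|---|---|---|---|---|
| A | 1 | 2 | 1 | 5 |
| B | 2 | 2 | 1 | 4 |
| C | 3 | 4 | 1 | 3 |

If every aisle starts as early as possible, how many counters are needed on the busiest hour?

8

Early-start schedule: A@1, B@1, C@1.
Load per hour: hour 1: 8, hour 2: 6, hour 3: 4, hour 4: 0, hour 5: 0.
Peak is 8.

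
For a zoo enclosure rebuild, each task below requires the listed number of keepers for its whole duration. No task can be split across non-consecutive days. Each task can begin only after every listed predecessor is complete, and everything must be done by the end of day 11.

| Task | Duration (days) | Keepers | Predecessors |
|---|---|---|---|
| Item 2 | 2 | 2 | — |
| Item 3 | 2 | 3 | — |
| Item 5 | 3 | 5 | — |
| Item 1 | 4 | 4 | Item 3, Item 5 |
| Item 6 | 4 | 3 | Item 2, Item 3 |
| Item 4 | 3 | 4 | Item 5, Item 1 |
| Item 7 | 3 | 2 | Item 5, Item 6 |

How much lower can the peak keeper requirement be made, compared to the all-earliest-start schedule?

2

Early-start peak: d1:10  d2:10  d3:8  d4:7  d5:7  d6:7  d7:6  d8:6  d9:6  d10:4  d11:0 ⇒ 10.
Leveled (Item 2@1, Item 3@3, Item 5@1, Item 1@5, Item 6@5, Item 4@9, Item 7@9): d1:7  d2:7  d3:8  d4:3  d5:7  d6:7  d7:7  d8:7  d9:6  d10:6  d11:6 ⇒ 8.
Reduction 10 − 8 = 2.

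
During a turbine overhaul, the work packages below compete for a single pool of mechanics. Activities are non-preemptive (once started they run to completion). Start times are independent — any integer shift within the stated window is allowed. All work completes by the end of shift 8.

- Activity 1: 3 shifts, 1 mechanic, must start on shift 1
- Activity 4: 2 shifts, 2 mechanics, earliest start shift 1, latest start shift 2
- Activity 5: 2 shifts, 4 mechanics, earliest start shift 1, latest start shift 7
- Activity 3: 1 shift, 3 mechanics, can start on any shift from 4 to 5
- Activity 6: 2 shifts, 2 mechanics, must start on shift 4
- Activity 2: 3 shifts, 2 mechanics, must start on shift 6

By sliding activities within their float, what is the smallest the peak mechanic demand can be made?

Early-start (Activity 1@1, Activity 4@1, Activity 5@1, Activity 3@4, Activity 6@4, Activity 2@6) gives peak 7: s1:7  s2:7  s3:1  s4:5  s5:2  s6:2  s7:2  s8:2.
Shift Activity 5→3, Activity 3→5.
Schedule Activity 1@1, Activity 4@1, Activity 5@3, Activity 3@5, Activity 6@4, Activity 2@6: s1:3  s2:3  s3:5  s4:6  s5:5  s6:2  s7:2  s8:2 — peak 6.

6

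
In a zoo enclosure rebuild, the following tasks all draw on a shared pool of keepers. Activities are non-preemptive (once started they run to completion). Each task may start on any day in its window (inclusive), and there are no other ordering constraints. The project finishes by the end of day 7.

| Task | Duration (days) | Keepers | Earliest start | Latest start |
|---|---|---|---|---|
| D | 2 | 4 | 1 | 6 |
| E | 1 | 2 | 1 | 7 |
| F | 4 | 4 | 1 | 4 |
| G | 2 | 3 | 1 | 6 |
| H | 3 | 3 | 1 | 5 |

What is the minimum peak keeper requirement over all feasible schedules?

7

Early-start (D@1, E@1, F@1, G@1, H@1) gives peak 16: d1:16  d2:14  d3:7  d4:4  d5:0  d6:0  d7:0.
Shift F→3, G→2, H→4.
Schedule D@1, E@1, F@3, G@2, H@4: d1:6  d2:7  d3:7  d4:7  d5:7  d6:7  d7:0 — peak 7.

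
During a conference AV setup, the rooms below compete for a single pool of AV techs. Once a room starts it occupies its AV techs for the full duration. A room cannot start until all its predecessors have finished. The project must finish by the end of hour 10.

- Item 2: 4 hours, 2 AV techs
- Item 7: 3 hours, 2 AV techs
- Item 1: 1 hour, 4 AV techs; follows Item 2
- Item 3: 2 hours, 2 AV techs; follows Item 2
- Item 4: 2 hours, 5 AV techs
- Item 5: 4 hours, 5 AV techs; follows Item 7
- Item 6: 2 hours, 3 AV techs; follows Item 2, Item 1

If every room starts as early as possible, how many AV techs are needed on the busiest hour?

11

Early-start schedule: Item 2@1, Item 7@1, Item 1@5, Item 3@5, Item 4@1, Item 5@4, Item 6@6.
Load per hour: hour 1: 9, hour 2: 9, hour 3: 4, hour 4: 7, hour 5: 11, hour 6: 10, hour 7: 8, hour 8: 0, hour 9: 0, hour 10: 0.
Peak is 11.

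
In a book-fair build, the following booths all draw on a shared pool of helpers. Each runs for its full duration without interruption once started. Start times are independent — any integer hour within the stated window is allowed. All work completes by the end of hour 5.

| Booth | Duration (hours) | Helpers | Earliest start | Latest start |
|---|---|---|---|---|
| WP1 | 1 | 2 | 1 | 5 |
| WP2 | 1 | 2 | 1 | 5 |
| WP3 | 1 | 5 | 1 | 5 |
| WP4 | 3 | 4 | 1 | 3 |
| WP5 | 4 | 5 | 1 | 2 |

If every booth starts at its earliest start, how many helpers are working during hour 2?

9

At early start, hour 2 has: WP4, WP5.
Demand: 4 + 5 = 9.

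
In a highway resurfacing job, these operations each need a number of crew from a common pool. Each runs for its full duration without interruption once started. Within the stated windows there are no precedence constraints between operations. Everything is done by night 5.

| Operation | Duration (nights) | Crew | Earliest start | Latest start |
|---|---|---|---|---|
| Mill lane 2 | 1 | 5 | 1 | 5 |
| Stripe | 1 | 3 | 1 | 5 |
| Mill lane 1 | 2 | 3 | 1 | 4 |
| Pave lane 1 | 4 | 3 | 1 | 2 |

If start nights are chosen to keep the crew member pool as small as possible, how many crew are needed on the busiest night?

Early-start (Mill lane 2@1, Stripe@1, Mill lane 1@1, Pave lane 1@1) gives peak 14: n1:14  n2:6  n3:3  n4:3  n5:0.
Shift Stripe→2, Mill lane 1→3, Pave lane 1→2.
Schedule Mill lane 2@1, Stripe@2, Mill lane 1@3, Pave lane 1@2: n1:5  n2:6  n3:6  n4:6  n5:3 — peak 6.
Total crew member-nights = 26 over 5 nights ⇒ peak ≥ ⌈26/5⌉ = 6, so 6 is optimal.

6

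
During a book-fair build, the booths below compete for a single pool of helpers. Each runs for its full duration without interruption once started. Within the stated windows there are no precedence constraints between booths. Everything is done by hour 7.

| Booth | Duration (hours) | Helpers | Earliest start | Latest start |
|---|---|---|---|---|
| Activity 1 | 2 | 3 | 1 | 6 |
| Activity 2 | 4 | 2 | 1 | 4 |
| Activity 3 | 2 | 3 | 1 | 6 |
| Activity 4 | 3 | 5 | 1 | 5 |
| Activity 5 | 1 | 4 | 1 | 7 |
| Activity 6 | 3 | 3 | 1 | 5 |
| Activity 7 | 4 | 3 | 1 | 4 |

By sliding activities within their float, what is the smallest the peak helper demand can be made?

Early-start (Activity 1@1, Activity 2@1, Activity 3@1, Activity 4@1, Activity 5@1, Activity 6@1, Activity 7@1) gives peak 23: h1:23  h2:19  h3:13  h4:5  h5:0  h6:0  h7:0.
Shift Activity 3→3, Activity 5→5, Activity 6→5, Activity 7→4.
Schedule Activity 1@1, Activity 2@1, Activity 3@3, Activity 4@1, Activity 5@5, Activity 6@5, Activity 7@4: h1:10  h2:10  h3:10  h4:8  h5:10  h6:6  h7:6 — peak 10.

10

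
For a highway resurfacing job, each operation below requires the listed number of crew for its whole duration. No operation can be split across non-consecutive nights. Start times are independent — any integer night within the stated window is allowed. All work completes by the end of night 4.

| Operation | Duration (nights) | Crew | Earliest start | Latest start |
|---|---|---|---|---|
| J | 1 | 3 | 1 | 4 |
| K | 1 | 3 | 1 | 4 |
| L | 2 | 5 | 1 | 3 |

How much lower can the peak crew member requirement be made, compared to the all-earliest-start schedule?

6

Early-start peak: n1:11  n2:5  n3:0  n4:0 ⇒ 11.
Leveled (J@1, K@2, L@3): n1:3  n2:3  n3:5  n4:5 ⇒ 5.
Reduction 11 − 5 = 6.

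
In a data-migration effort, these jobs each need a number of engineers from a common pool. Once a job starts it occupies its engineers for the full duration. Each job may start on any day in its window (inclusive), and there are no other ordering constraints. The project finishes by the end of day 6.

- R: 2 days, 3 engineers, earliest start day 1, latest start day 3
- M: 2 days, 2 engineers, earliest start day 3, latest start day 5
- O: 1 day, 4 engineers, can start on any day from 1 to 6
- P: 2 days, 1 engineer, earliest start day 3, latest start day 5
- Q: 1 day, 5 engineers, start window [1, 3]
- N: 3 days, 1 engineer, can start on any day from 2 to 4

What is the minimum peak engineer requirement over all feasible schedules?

5

Early-start (R@1, M@3, O@1, P@3, Q@1, N@2) gives peak 12: d1:12  d2:4  d3:4  d4:4  d5:0  d6:0.
Shift M→4, O→6, P→4, Q→3, N→4.
Schedule R@1, M@4, O@6, P@4, Q@3, N@4: d1:3  d2:3  d3:5  d4:4  d5:4  d6:5 — peak 5.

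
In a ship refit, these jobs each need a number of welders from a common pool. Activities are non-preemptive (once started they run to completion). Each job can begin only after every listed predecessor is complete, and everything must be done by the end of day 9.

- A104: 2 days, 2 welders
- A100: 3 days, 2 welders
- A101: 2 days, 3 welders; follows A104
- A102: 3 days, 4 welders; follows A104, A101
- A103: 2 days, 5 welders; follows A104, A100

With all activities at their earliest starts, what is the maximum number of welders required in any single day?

9

Early-start schedule: A104@1, A100@1, A101@3, A102@5, A103@4.
Load per day: day 1: 4, day 2: 4, day 3: 5, day 4: 8, day 5: 9, day 6: 4, day 7: 4, day 8: 0, day 9: 0.
Peak is 9.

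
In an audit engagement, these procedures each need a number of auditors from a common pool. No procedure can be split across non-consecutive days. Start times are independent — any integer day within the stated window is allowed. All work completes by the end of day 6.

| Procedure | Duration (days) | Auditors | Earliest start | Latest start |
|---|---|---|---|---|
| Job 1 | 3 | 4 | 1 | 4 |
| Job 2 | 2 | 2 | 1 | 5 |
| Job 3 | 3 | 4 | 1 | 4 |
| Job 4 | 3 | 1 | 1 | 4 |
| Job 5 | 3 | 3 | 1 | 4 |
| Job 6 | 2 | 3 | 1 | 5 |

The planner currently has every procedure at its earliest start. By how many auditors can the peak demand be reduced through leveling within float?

8

Early-start peak: d1:17  d2:17  d3:12  d4:0  d5:0  d6:0 ⇒ 17.
Leveled (Job 1@1, Job 2@1, Job 3@3, Job 4@3, Job 5@4, Job 6@1): d1:9  d2:9  d3:9  d4:8  d5:8  d6:3 ⇒ 9.
Reduction 17 − 9 = 8.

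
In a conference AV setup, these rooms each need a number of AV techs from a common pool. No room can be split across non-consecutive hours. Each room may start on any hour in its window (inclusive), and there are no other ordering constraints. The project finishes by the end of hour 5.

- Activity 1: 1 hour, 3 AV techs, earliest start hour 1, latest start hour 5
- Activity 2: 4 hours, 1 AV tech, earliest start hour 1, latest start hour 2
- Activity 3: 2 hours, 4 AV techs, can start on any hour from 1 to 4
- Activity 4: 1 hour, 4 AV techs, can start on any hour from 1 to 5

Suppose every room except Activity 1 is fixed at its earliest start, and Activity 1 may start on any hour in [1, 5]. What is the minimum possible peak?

9

Activity 1@1: h1:12  h2:5  h3:1  h4:1  h5:0 → peak 12
Activity 1@2: h1:9  h2:8  h3:1  h4:1  h5:0 → peak 9
Activity 1@3: h1:9  h2:5  h3:4  h4:1  h5:0 → peak 9
Activity 1@4: h1:9  h2:5  h3:1  h4:4  h5:0 → peak 9
Activity 1@5: h1:9  h2:5  h3:1  h4:1  h5:3 → peak 9
Best is Activity 1@2, peak 9.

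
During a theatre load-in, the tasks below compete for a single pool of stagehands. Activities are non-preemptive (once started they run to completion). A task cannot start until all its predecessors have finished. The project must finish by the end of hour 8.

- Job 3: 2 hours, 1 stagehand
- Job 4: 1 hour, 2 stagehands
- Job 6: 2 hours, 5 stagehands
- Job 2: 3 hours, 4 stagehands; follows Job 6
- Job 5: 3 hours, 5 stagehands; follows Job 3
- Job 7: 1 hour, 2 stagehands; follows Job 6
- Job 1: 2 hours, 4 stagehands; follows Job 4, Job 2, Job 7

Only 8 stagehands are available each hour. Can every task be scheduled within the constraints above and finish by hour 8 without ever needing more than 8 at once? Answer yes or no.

no

The minimum achievable peak is 9; 8 < 9, so no feasible schedule stays within the cap.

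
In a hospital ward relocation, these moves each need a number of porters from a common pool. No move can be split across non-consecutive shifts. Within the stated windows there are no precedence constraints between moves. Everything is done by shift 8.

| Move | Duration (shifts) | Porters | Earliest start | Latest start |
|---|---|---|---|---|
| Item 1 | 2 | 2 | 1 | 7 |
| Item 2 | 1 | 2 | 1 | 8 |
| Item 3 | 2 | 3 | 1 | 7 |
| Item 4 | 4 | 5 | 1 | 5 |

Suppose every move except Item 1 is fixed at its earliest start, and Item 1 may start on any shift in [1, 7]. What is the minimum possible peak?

Item 1@1: s1:12  s2:10  s3:5  s4:5  s5:0  s6:0  s7:0  s8:0 → peak 12
Item 1@2: s1:10  s2:10  s3:7  s4:5  s5:0  s6:0  s7:0  s8:0 → peak 10
Item 1@3: s1:10  s2:8  s3:7  s4:7  s5:0  s6:0  s7:0  s8:0 → peak 10
Item 1@4: s1:10  s2:8  s3:5  s4:7  s5:2  s6:0  s7:0  s8:0 → peak 10
Item 1@5: s1:10  s2:8  s3:5  s4:5  s5:2  s6:2  s7:0  s8:0 → peak 10
Item 1@6: s1:10  s2:8  s3:5  s4:5  s5:0  s6:2  s7:2  s8:0 → peak 10
Item 1@7: s1:10  s2:8  s3:5  s4:5  s5:0  s6:0  s7:2  s8:2 → peak 10
Best is Item 1@2, peak 10.

10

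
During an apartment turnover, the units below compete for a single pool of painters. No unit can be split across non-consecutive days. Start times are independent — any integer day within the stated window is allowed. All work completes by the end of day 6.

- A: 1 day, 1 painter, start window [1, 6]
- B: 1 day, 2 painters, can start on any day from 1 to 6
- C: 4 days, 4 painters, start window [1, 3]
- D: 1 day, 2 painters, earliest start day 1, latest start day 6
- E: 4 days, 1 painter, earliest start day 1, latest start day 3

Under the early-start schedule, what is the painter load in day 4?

5

At early start, day 4 has: C, E.
Demand: 4 + 1 = 5.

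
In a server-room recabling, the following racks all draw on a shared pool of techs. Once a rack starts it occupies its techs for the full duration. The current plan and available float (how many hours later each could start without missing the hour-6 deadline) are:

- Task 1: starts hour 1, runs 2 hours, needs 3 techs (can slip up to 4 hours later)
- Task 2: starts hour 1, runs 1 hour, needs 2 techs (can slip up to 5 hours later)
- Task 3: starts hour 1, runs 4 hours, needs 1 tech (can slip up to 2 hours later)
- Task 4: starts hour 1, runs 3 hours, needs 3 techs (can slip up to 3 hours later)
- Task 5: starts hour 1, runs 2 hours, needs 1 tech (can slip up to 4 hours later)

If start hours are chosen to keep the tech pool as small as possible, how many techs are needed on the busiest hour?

Early-start (Task 1@1, Task 2@1, Task 3@1, Task 4@1, Task 5@1) gives peak 10: h1:10  h2:8  h3:4  h4:1  h5:0  h6:0.
Shift Task 2→3, Task 4→4, Task 5→5.
Schedule Task 1@1, Task 2@3, Task 3@1, Task 4@4, Task 5@5: h1:4  h2:4  h3:3  h4:4  h5:4  h6:4 — peak 4.
Total tech-hours = 23 over 6 hours ⇒ peak ≥ ⌈23/6⌉ = 4, so 4 is optimal.

4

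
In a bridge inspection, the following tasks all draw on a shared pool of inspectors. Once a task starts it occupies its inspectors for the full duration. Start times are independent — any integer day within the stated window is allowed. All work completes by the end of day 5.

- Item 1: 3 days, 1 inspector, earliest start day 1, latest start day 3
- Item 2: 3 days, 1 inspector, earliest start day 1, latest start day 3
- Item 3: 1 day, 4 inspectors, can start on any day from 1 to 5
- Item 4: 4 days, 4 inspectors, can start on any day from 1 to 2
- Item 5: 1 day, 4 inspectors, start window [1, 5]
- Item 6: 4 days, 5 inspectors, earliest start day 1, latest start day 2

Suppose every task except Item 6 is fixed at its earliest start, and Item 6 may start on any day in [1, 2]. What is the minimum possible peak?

14

Item 6@1: d1:19  d2:11  d3:11  d4:9  d5:0 → peak 19
Item 6@2: d1:14  d2:11  d3:11  d4:9  d5:5 → peak 14
Best is Item 6@2, peak 14.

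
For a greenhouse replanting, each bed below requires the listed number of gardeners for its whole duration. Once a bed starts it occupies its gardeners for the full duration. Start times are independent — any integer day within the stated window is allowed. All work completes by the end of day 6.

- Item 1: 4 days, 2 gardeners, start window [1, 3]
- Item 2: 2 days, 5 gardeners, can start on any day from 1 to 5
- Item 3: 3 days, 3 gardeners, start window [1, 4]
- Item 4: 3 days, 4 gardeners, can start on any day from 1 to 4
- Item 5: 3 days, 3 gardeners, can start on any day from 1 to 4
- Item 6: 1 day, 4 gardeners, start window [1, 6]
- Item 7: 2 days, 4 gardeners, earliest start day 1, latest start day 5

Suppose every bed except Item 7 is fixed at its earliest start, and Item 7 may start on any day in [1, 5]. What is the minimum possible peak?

21

Item 7@1: d1:25  d2:21  d3:12  d4:2  d5:0  d6:0 → peak 25
Item 7@2: d1:21  d2:21  d3:16  d4:2  d5:0  d6:0 → peak 21
Item 7@3: d1:21  d2:17  d3:16  d4:6  d5:0  d6:0 → peak 21
Item 7@4: d1:21  d2:17  d3:12  d4:6  d5:4  d6:0 → peak 21
Item 7@5: d1:21  d2:17  d3:12  d4:2  d5:4  d6:4 → peak 21
Best is Item 7@2, peak 21.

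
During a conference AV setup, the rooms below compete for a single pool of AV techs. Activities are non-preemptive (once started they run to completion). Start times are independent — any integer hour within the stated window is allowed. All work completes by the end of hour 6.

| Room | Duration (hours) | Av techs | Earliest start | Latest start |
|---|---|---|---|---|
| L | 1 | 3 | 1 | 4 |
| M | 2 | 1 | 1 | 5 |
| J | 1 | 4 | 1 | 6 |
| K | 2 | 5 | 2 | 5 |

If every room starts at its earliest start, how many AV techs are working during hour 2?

At early start, hour 2 has: M, K.
Demand: 1 + 5 = 6.

6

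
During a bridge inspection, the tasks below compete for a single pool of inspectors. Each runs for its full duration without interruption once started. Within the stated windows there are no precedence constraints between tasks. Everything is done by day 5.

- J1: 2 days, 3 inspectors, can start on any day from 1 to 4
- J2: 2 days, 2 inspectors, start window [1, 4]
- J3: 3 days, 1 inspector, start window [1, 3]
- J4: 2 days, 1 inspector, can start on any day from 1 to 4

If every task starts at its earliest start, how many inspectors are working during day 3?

At early start, day 3 has: J3.
Demand: 1 = 1.

1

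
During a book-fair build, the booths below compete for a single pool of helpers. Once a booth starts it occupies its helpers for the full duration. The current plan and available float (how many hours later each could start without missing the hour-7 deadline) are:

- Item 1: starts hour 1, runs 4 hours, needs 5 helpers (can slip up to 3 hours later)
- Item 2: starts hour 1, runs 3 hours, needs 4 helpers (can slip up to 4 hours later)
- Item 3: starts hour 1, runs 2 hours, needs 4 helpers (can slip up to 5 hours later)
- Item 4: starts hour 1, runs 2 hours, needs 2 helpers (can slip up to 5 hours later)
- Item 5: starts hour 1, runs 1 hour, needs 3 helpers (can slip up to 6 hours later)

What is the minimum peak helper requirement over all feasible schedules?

8

Early-start (Item 1@1, Item 2@1, Item 3@1, Item 4@1, Item 5@1) gives peak 18: h1:18  h2:15  h3:9  h4:5  h5:0  h6:0  h7:0.
Shift Item 2→5, Item 3→5, Item 5→3.
Schedule Item 1@1, Item 2@5, Item 3@5, Item 4@1, Item 5@3: h1:7  h2:7  h3:8  h4:5  h5:8  h6:8  h7:4 — peak 8.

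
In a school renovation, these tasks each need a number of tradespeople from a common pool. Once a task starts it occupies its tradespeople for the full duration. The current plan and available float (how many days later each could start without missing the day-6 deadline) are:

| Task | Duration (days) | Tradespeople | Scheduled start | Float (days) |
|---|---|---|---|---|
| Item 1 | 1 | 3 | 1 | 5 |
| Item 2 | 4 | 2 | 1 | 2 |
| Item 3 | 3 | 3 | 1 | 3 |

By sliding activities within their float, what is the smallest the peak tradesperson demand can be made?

Early-start (Item 1@1, Item 2@1, Item 3@1) gives peak 8: d1:8  d2:5  d3:5  d4:2  d5:0  d6:0.
Shift Item 3→2.
Schedule Item 1@1, Item 2@1, Item 3@2: d1:5  d2:5  d3:5  d4:5  d5:0  d6:0 — peak 5.

5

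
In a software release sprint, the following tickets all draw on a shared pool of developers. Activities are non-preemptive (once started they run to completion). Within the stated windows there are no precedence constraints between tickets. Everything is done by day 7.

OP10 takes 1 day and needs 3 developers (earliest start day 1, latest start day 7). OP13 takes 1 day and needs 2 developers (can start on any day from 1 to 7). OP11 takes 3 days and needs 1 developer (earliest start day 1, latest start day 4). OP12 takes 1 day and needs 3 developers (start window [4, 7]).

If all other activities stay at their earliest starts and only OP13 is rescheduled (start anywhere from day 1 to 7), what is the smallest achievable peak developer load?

OP13@1: d1:6  d2:1  d3:1  d4:3  d5:0  d6:0  d7:0 → peak 6
OP13@2: d1:4  d2:3  d3:1  d4:3  d5:0  d6:0  d7:0 → peak 4
OP13@3: d1:4  d2:1  d3:3  d4:3  d5:0  d6:0  d7:0 → peak 4
OP13@4: d1:4  d2:1  d3:1  d4:5  d5:0  d6:0  d7:0 → peak 5
OP13@5: d1:4  d2:1  d3:1  d4:3  d5:2  d6:0  d7:0 → peak 4
OP13@6: d1:4  d2:1  d3:1  d4:3  d5:0  d6:2  d7:0 → peak 4
OP13@7: d1:4  d2:1  d3:1  d4:3  d5:0  d6:0  d7:2 → peak 4
Best is OP13@2, peak 4.

4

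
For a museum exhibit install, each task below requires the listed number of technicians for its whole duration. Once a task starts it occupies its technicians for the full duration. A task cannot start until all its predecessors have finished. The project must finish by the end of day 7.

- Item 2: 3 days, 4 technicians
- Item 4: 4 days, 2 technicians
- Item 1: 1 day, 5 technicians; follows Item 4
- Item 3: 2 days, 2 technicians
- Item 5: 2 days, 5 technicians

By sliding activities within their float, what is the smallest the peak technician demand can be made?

Early-start (Item 2@1, Item 4@1, Item 1@5, Item 3@1, Item 5@1) gives peak 13: d1:13  d2:13  d3:6  d4:2  d5:5  d6:0  d7:0.
Shift Item 3→4, Item 5→6.
Schedule Item 2@1, Item 4@1, Item 1@5, Item 3@4, Item 5@6: d1:6  d2:6  d3:6  d4:4  d5:7  d6:5  d7:5 — peak 7.

7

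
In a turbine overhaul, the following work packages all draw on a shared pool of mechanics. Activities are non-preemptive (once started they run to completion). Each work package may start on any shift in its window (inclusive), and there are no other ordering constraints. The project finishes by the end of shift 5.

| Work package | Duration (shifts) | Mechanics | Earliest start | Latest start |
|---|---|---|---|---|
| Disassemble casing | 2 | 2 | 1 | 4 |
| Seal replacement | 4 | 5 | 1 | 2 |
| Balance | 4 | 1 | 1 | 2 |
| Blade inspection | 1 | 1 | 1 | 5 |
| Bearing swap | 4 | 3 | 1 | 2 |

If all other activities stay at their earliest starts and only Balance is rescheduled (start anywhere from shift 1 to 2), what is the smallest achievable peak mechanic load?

11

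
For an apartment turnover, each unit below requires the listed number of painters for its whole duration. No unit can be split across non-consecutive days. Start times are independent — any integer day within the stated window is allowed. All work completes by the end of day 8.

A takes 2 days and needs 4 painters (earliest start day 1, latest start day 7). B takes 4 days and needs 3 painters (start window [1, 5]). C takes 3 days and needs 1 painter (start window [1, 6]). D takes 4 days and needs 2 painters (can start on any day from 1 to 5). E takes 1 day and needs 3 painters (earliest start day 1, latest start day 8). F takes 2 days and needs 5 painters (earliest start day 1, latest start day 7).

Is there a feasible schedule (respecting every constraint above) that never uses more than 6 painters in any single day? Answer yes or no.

yes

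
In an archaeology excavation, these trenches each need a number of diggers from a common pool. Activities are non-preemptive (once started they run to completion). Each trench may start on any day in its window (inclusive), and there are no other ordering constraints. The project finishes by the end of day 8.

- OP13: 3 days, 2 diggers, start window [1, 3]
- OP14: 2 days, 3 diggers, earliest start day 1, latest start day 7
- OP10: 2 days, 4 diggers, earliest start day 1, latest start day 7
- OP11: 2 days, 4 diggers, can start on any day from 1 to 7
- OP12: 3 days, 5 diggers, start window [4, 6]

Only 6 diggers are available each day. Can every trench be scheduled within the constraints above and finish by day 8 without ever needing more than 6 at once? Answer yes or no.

The minimum achievable peak is 7; 6 < 7, so no feasible schedule stays within the cap.

no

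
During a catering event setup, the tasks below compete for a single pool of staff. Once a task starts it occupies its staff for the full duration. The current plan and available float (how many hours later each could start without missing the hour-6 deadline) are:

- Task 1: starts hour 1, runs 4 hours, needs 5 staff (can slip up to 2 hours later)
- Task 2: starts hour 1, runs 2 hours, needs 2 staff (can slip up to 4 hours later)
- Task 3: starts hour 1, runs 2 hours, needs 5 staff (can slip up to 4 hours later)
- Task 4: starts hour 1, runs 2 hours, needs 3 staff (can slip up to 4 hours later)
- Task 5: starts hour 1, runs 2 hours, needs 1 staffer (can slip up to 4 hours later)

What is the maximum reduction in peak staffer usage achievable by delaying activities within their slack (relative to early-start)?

8

Early-start peak: h1:16  h2:16  h3:5  h4:5  h5:0  h6:0 ⇒ 16.
Leveled (Task 1@1, Task 2@1, Task 3@5, Task 4@3, Task 5@1): h1:8  h2:8  h3:8  h4:8  h5:5  h6:5 ⇒ 8.
Reduction 16 − 8 = 8.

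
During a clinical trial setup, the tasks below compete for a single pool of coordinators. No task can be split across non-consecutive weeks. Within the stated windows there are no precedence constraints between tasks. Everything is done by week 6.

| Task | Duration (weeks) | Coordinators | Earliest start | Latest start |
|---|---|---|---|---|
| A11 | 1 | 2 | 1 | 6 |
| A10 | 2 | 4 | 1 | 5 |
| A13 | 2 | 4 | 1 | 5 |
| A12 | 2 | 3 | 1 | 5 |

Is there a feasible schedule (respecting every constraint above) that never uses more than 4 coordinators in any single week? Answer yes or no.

no

The minimum achievable peak is 5; 4 < 5, so no feasible schedule stays within the cap.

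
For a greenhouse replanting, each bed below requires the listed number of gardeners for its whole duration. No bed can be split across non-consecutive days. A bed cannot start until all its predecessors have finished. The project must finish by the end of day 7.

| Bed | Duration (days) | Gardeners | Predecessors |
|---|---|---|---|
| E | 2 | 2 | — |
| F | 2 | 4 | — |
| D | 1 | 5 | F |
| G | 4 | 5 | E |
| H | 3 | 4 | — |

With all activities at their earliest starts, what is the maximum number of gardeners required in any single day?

14

Early-start schedule: E@1, F@1, D@3, G@3, H@1.
Load per day: day 1: 10, day 2: 10, day 3: 14, day 4: 5, day 5: 5, day 6: 5, day 7: 0.
Peak is 14.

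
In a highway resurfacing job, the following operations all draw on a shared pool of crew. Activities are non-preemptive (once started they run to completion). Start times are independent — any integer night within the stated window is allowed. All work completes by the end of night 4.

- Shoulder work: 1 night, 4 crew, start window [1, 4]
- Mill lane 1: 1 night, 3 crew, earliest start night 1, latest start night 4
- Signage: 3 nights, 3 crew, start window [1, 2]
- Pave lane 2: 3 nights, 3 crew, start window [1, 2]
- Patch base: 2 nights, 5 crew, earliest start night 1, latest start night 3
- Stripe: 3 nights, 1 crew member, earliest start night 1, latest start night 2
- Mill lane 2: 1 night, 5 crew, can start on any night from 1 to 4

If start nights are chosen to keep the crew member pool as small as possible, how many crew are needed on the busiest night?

12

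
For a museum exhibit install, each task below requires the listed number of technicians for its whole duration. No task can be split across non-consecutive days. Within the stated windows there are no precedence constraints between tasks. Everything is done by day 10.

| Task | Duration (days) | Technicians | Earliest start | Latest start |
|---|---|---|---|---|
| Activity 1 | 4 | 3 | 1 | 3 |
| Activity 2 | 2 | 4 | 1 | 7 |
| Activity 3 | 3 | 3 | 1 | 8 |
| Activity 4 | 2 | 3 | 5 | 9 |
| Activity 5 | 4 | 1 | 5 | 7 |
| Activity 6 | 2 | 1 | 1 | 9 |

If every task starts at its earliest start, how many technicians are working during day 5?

At early start, day 5 has: Activity 4, Activity 5.
Demand: 3 + 1 = 4.

4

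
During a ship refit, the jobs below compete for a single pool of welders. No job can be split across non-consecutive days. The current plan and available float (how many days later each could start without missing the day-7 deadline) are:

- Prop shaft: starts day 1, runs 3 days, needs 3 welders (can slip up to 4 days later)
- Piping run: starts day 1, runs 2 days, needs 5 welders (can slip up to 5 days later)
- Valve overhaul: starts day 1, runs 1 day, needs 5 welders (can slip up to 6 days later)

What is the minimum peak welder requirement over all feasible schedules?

Early-start (Prop shaft@1, Piping run@1, Valve overhaul@1) gives peak 13: d1:13  d2:8  d3:3  d4:0  d5:0  d6:0  d7:0.
Shift Piping run→4, Valve overhaul→6.
Schedule Prop shaft@1, Piping run@4, Valve overhaul@6: d1:3  d2:3  d3:3  d4:5  d5:5  d6:5  d7:0 — peak 5.

5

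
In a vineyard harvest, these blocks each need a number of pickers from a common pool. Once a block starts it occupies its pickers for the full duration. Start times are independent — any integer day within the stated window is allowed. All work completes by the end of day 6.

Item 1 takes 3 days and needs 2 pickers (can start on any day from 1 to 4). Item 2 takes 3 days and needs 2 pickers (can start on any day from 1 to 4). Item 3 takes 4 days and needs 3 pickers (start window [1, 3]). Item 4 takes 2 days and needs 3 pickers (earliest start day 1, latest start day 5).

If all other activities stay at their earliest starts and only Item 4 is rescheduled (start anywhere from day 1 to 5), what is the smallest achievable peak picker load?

7

Item 4@1: d1:10  d2:10  d3:7  d4:3  d5:0  d6:0 → peak 10
Item 4@2: d1:7  d2:10  d3:10  d4:3  d5:0  d6:0 → peak 10
Item 4@3: d1:7  d2:7  d3:10  d4:6  d5:0  d6:0 → peak 10
Item 4@4: d1:7  d2:7  d3:7  d4:6  d5:3  d6:0 → peak 7
Item 4@5: d1:7  d2:7  d3:7  d4:3  d5:3  d6:3 → peak 7
Best is Item 4@4, peak 7.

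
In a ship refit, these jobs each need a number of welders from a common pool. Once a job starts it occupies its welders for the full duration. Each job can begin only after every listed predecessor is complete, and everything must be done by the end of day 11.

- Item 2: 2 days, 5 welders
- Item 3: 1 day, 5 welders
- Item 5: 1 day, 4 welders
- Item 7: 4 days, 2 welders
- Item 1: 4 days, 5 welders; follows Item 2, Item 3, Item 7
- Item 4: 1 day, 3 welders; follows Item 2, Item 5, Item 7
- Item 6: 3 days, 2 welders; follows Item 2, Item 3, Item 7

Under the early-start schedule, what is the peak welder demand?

Early-start schedule: Item 2@1, Item 3@1, Item 5@1, Item 7@1, Item 1@5, Item 4@5, Item 6@5.
Load per day: day 1: 16, day 2: 7, day 3: 2, day 4: 2, day 5: 10, day 6: 7, day 7: 7, day 8: 5, day 9: 0, day 10: 0, day 11: 0.
Peak is 16.

16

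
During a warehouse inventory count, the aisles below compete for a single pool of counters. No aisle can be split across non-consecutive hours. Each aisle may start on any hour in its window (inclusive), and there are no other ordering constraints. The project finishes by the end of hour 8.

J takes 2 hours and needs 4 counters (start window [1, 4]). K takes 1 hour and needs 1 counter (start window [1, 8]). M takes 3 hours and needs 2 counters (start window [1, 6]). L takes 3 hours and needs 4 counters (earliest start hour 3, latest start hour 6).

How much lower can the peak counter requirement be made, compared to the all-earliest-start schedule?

Early-start peak: h1:7  h2:6  h3:6  h4:4  h5:4  h6:0  h7:0  h8:0 ⇒ 7.
Leveled (J@1, K@3, M@3, L@6): h1:4  h2:4  h3:3  h4:2  h5:2  h6:4  h7:4  h8:4 ⇒ 4.
Reduction 7 − 4 = 3.

3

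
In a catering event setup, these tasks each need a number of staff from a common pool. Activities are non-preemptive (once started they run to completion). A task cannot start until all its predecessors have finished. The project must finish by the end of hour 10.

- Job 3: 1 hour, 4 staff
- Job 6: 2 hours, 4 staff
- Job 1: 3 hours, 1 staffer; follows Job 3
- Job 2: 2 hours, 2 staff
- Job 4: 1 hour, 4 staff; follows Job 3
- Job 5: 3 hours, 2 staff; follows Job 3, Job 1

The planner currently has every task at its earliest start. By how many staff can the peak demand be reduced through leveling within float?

7

Early-start peak: h1:10  h2:11  h3:1  h4:1  h5:2  h6:2  h7:2  h8:0  h9:0  h10:0 ⇒ 11.
Leveled (Job 3@1, Job 6@2, Job 1@4, Job 2@4, Job 4@7, Job 5@8): h1:4  h2:4  h3:4  h4:3  h5:3  h6:1  h7:4  h8:2  h9:2  h10:2 ⇒ 4.
Reduction 11 − 4 = 7.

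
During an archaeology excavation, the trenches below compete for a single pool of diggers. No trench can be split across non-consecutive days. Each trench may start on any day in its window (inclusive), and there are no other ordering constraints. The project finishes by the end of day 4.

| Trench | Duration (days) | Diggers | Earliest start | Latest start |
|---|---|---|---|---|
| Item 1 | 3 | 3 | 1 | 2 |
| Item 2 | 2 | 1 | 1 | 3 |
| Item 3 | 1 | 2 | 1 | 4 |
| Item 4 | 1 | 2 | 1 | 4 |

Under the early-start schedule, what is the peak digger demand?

Early-start schedule: Item 1@1, Item 2@1, Item 3@1, Item 4@1.
Load per day: day 1: 8, day 2: 4, day 3: 3, day 4: 0.
Peak is 8.

8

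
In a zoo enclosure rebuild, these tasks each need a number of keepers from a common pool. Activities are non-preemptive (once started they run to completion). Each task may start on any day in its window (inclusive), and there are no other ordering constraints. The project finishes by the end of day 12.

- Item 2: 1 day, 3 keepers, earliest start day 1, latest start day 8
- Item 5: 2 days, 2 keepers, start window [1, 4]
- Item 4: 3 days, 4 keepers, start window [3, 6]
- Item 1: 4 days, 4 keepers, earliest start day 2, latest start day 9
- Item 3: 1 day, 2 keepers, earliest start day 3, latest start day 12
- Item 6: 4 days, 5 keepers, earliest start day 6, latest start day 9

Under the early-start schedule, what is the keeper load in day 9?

5

At early start, day 9 has: Item 6.
Demand: 5 = 5.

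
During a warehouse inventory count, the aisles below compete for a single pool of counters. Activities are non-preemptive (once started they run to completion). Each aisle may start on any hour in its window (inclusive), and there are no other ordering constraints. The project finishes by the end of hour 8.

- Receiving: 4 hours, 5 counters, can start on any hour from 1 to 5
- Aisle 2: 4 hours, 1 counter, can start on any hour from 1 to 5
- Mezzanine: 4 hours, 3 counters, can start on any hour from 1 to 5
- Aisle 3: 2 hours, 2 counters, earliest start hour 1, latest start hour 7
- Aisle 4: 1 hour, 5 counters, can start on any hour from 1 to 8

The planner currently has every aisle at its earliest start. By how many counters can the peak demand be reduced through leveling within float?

Early-start peak: h1:16  h2:11  h3:9  h4:9  h5:0  h6:0  h7:0  h8:0 ⇒ 16.
Leveled (Receiving@1, Aisle 2@1, Mezzanine@5, Aisle 3@1, Aisle 4@5): h1:8  h2:8  h3:6  h4:6  h5:8  h6:3  h7:3  h8:3 ⇒ 8.
Reduction 16 − 8 = 8.

8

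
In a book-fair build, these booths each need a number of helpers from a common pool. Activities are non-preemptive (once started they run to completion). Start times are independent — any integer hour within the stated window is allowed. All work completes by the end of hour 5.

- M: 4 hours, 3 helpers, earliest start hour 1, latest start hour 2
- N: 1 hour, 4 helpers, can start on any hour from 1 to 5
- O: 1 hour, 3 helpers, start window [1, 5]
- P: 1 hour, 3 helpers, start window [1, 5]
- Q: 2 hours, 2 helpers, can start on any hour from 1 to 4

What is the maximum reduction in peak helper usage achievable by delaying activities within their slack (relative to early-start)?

9

Early-start peak: h1:15  h2:5  h3:3  h4:3  h5:0 ⇒ 15.
Leveled (M@1, N@5, O@1, P@2, Q@3): h1:6  h2:6  h3:5  h4:5  h5:4 ⇒ 6.
Reduction 15 − 6 = 9.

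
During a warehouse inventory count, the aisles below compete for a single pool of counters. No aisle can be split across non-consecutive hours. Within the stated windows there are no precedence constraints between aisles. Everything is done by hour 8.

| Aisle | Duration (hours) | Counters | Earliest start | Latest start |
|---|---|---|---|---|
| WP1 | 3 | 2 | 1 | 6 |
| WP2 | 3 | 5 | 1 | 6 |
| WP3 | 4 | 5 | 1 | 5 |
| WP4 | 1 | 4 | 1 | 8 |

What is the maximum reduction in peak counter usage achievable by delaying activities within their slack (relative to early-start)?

9

Early-start peak: h1:16  h2:12  h3:12  h4:5  h5:0  h6:0  h7:0  h8:0 ⇒ 16.
Leveled (WP1@1, WP2@1, WP3@4, WP4@8): h1:7  h2:7  h3:7  h4:5  h5:5  h6:5  h7:5  h8:4 ⇒ 7.
Reduction 16 − 7 = 9.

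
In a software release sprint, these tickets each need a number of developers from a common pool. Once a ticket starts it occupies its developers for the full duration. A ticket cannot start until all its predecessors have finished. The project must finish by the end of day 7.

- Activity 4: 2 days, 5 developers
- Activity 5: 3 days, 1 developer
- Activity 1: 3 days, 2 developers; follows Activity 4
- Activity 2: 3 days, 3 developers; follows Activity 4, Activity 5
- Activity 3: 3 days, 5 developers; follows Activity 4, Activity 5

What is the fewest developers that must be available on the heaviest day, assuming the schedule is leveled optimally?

10

Schedule Activity 4@1, Activity 5@1, Activity 1@3, Activity 2@4, Activity 3@4: d1:6  d2:6  d3:3  d4:10  d5:10  d6:8  d7:0 — peak 10.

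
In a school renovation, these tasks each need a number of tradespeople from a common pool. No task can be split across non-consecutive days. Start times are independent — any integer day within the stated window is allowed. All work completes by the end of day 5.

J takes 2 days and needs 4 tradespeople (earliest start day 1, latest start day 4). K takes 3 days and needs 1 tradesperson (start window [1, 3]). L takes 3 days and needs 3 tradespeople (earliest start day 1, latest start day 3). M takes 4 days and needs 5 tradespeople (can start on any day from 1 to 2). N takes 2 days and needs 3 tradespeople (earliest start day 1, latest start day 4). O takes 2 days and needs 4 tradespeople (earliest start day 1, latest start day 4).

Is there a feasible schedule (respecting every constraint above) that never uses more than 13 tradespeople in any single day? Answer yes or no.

yes

Schedule J@1, K@1, L@1, M@1, N@3, O@4: d1:13  d2:13  d3:12  d4:12  d5:4 — peak 13 ≤ 13.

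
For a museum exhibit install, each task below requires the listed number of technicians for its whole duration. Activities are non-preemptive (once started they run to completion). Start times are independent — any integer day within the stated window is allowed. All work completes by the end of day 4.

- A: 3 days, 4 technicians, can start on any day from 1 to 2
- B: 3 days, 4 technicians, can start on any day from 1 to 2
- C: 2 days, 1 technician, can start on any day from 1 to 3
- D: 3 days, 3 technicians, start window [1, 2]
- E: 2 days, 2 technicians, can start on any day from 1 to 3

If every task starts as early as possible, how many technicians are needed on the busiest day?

14

Early-start schedule: A@1, B@1, C@1, D@1, E@1.
Load per day: day 1: 14, day 2: 14, day 3: 11, day 4: 0.
Peak is 14.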